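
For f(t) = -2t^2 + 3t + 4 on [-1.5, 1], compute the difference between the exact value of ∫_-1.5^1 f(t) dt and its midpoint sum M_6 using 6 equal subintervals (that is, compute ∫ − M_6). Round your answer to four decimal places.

Exact integral: ∫_-1.5^1 f(t) dt ≈ 5.208333.
M_6 ≈ 5.280671.
Error ≈ 5.208333 − 5.280671 ≈ -0.0723.

-0.0723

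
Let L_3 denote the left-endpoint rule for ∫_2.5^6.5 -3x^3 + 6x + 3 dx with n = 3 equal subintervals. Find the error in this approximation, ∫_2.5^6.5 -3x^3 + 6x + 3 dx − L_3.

-454

Exact integral: ∫_2.5^6.5 f(x) dx = -1189.5.
L_3 = -735.5.
Error = -1189.5 − (-735.5) = -454.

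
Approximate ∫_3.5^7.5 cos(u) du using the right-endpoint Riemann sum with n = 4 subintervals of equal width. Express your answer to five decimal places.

Δu = (7.5 − 3.5)/4 = 1.
Right endpoints: 4.5, 5.5, 6.5, 7.5.
f(4.5) ≈ -0.21080, f(5.5) ≈ 0.70867, f(6.5) ≈ 0.97659, f(7.5) ≈ 0.34664.
Sum = Δu · [f(4.5) + f(5.5) + f(6.5) + f(7.5)].
Sum ≈ 1.82110.

1.82110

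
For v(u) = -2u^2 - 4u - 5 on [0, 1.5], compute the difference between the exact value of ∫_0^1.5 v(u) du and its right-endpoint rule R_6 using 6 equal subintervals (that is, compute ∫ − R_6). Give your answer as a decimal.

1.34375

Exact integral: ∫_0^1.5 v(u) du = -14.25.
R_6 = -15.59375.
Error = -14.25 − (-15.59375) = 1.34375.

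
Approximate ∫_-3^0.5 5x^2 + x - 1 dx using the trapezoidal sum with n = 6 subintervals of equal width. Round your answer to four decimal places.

Δx = (0.5 − (-3))/6 = 7/12.
f(-3) = 41, f(-29/12) = 3713/144, f(-11/6) = 503/36, f(-1.25) = 5.5625, f(-2/3) = 5/9, f(-1/12) = -151/144, f(0.5) = 0.75.
T_6 = (Δx/2)·[f(x_0) + 2f(x_1) + ... + 2f(x_{5}) + f(x_6)].
Sum ≈ 38.3258.

38.3258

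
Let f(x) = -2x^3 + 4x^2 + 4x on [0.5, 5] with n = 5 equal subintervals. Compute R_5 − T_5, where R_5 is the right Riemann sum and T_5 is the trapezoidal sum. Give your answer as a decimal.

-59.7375

R_5 = -163.8.
T_5 = -104.0625.
R_5 − T_5 = -59.7375.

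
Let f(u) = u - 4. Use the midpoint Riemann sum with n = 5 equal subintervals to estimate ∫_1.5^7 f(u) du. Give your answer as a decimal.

1.375

Δu = (7 − 1.5)/5 = 1.1.
Midpoints: 2.05, 3.15, 4.25, 5.35, 6.45.
f(2.05) = -1.95, f(3.15) = -0.85, f(4.25) = 0.25, f(5.35) = 1.35, f(6.45) = 2.45.
Sum = Δu · [f(2.05) + f(3.15) + f(4.25) + f(5.35) + f(6.45)].
Sum = 1.375.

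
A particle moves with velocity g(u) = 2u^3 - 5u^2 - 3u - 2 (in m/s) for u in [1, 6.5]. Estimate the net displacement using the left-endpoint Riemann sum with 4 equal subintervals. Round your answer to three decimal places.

170.350

Δu = (6.5 − 1)/4 = 1.375.
Left endpoints: 1, 2.375, 3.75, 5.125.
g(1) = -8, g(2.375) = -10.53515625, g(3.75) = 21.90625, g(5.125) = 120.51953125.
Sum = Δu · [g(1) + g(2.375) + g(3.75) + g(5.125)].
Sum ≈ 170.350.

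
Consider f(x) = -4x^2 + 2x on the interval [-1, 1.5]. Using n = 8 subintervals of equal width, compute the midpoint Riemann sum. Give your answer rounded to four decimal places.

-4.5020

Δx = (1.5 − (-1))/8 = 0.3125.
Midpoints: -0.84375, -0.53125, -0.21875, 0.09375, 0.40625, 0.71875, 1.03125, 1.34375.
f(-0.84375) = -4.53515625, f(-0.53125) = -2.19140625, f(-0.21875) = -0.62890625, f(0.09375) = 0.15234375, f(0.40625) = 0.15234375, f(0.71875) = -0.62890625, f(1.03125) = -2.19140625, f(1.34375) = -4.53515625.
Sum = Δx · [f(-0.84375) + f(-0.53125) + f(-0.21875) + ...].
Sum ≈ -4.5020.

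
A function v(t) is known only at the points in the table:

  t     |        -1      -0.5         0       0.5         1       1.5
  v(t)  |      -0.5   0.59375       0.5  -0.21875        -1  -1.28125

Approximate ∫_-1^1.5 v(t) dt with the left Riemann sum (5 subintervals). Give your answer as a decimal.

Δt = 0.5.
Sum = 0.5·[(-0.5) + 0.59375 + 0.5 + (-0.21875) + (-1)] = -0.3125.

-0.3125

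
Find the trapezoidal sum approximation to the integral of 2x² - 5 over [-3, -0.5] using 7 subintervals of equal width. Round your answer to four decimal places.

Δx = (-0.5 − (-3))/7 = 5/14.
f(-3) = 13, f(-37/14) = 879/98, f(-16/7) = 267/49, f(-27/14) = 239/98, f(-11/7) = -3/49, f(-17/14) = -201/98, f(-6/7) = -173/49, f(-0.5) = -4.5.
T_7 = (Δx/2)·[f(x_0) + 2f(x_1) + ... + 2f(x_{6}) + f(x_7)].
Sum ≈ 5.5230.

5.5230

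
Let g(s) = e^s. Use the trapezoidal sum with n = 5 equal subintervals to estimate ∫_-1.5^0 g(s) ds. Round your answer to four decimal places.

0.7827

Δs = (0 − (-1.5))/5 = 0.3.
g(-1.5) ≈ 0.2231, g(-1.2) ≈ 0.3012, g(-0.9) ≈ 0.4066, g(-0.6) ≈ 0.5488, g(-0.3) ≈ 0.7408, g(0) ≈ 1.0000.
T_5 = (Δs/2)·[g(s_0) + 2g(s_1) + ... + 2g(s_{4}) + g(s_5)].
Sum ≈ 0.7827.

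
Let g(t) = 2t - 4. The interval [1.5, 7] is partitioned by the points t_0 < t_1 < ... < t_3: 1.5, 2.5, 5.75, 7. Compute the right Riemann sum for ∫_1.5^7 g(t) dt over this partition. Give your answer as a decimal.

37.875

Subinterval widths: 1, 3.25, 1.25.
Right endpoints: 2.5, 5.75, 7.
g(2.5) = 1, g(5.75) = 7.5, g(7) = 10.
Sum = Σ Δt_i · g(t_i).
Sum = 37.875.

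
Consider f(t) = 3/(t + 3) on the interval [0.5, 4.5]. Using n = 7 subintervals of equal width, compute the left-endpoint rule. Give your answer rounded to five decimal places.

Δt = (4.5 − 0.5)/7 = 4/7.
Left endpoints: 0.5, 15/14, 23/14, 31/14, 39/14, 47/14, 55/14.
f(0.5) = 6/7, f(15/14) = 14/19, f(23/14) = 42/65, f(31/14) = 42/73, f(39/14) = 14/27, f(47/14) = 42/89, f(55/14) = 42/97.
Sum = Δt · [f(0.5) + f(15/14) + f(23/14) + ...].
Sum ≈ 2.42223.

2.42223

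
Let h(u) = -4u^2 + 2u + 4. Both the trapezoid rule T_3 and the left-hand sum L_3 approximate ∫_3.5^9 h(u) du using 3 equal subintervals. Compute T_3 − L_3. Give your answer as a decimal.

-242

T_3 ≈ -836.4074074.
L_3 ≈ -594.4074074.
T_3 − L_3 = -242.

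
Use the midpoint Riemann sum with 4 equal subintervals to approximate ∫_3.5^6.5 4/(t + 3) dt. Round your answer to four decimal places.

Δt = (6.5 − 3.5)/4 = 0.75.
Midpoints: 3.875, 4.625, 5.375, 6.125.
f(3.875) = 32/55, f(4.625) = 32/61, f(5.375) = 32/67, f(6.125) = 32/73.
Sum = Δt · [f(3.875) + f(4.625) + f(5.375) + f(6.125)].
Sum ≈ 1.5168.

1.5168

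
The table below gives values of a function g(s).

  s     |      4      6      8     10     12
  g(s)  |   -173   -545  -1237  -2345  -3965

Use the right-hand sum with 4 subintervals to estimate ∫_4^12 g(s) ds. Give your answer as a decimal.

Δs = 2.
Sum = 2·[(-545) + (-1237) + (-2345) + (-3965)] = -16184.

-16184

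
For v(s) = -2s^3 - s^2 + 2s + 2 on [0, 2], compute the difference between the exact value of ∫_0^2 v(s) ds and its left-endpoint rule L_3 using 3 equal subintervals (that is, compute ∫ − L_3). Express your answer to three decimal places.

Exact integral: ∫_0^2 v(s) ds ≈ -2.66667.
L_3 ≈ 1.62963.
Error ≈ -2.66667 − 1.62963 ≈ -4.296.

-4.296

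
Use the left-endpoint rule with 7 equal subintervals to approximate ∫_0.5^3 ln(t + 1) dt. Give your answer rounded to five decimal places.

Δt = (3 − 0.5)/7 = 5/14.
Left endpoints: 0.5, 6/7, 17/14, 11/7, 27/14, 16/7, 37/14.
f(0.5) ≈ 0.40547, f(6/7) ≈ 0.61904, f(17/14) ≈ 0.79493, f(11/7) ≈ 0.94446, f(27/14) ≈ 1.07451, f(16/7) ≈ 1.18958, f(37/14) ≈ 1.29277.
Sum = Δt · [f(0.5) + f(6/7) + f(17/14) + ...].
Sum ≈ 2.25742.

2.25742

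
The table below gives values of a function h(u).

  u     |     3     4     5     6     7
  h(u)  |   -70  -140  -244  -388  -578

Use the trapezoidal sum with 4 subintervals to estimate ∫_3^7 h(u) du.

Δu = 1.
T_4 = (1/2)·[(-70) + 2·(-140) + 2·(-244) + 2·(-388) + (-578)] = -1096.

-1096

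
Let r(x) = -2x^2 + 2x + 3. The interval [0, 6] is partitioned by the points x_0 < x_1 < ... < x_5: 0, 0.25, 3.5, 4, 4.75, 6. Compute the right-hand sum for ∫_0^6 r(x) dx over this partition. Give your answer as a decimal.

-152.5

Subinterval widths: 0.25, 3.25, 0.5, 0.75, 1.25.
Right endpoints: 0.25, 3.5, 4, 4.75, 6.
r(0.25) = 3.375, r(3.5) = -14.5, r(4) = -21, r(4.75) = -32.625, r(6) = -57.
Sum = Σ Δx_i · r(x_i).
Sum = -152.5.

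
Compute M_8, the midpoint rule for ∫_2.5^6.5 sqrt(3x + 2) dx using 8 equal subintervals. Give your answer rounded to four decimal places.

15.6485

Δx = (6.5 − 2.5)/8 = 0.5.
Midpoints: 2.75, 3.25, 3.75, 4.25, 4.75, 5.25, 5.75, 6.25.
f(2.75) ≈ 3.2016, f(3.25) ≈ 3.4278, f(3.75) ≈ 3.6401, f(4.25) ≈ 3.8406, f(4.75) ≈ 4.0311, f(5.25) ≈ 4.2131, f(5.75) ≈ 4.3875, f(6.25) ≈ 4.5552.
Sum = Δx · [f(2.75) + f(3.25) + f(3.75) + ...].
Sum ≈ 15.6485.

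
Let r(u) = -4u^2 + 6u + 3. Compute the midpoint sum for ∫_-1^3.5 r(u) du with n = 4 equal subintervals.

Δu = (3.5 − (-1))/4 = 1.125.
Midpoints: -0.4375, 0.6875, 1.8125, 2.9375.
r(-0.4375) = -0.390625, r(0.6875) = 5.234375, r(1.8125) = 0.734375, r(2.9375) = -13.890625.
Sum = Δu · [r(-0.4375) + r(0.6875) + r(1.8125) + r(2.9375)].
Sum = -9.3515625.

-9.3515625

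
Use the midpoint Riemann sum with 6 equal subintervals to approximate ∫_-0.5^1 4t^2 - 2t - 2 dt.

Δt = (1 − (-0.5))/6 = 0.25.
Midpoints: -0.375, -0.125, 0.125, 0.375, 0.625, 0.875.
f(-0.375) = -0.6875, f(-0.125) = -1.6875, f(0.125) = -2.1875, f(0.375) = -2.1875, f(0.625) = -1.6875, f(0.875) = -0.6875.
Sum = Δt · [f(-0.375) + f(-0.125) + f(0.125) + ...].
Sum = -2.28125.

-2.28125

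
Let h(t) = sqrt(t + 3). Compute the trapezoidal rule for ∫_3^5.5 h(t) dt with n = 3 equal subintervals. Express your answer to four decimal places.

Δt = (5.5 − 3)/3 = 5/6.
h(3) ≈ 2.4495, h(23/6) ≈ 2.6141, h(14/3) ≈ 2.7689, h(5.5) ≈ 2.9155.
T_3 = (Δt/2)·[h(t_0) + 2h(t_1) + 2h(t_2) + h(t_3)].
Sum ≈ 6.7212.

6.7212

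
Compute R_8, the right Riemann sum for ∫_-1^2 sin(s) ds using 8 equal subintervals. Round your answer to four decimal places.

Δs = (2 − (-1))/8 = 0.375.
Right endpoints: -0.625, -0.25, 0.125, 0.5, 0.875, 1.25, 1.625, 2.
f(-0.625) ≈ -0.5851, f(-0.25) ≈ -0.2474, f(0.125) ≈ 0.1247, f(0.5) ≈ 0.4794, f(0.875) ≈ 0.7675, f(1.25) ≈ 0.9490, f(1.625) ≈ 0.9985, f(2) ≈ 0.9093.
Sum = Δs · [f(-0.625) + f(-0.25) + f(0.125) + ...].
Sum ≈ 1.2735.

1.2735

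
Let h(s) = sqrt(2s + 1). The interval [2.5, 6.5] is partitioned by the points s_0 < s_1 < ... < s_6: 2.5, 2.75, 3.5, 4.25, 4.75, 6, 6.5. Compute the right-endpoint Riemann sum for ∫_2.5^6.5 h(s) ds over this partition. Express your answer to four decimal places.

13.0683

Subinterval widths: 0.25, 0.75, 0.75, 0.5, 1.25, 0.5.
Right endpoints: 2.75, 3.5, 4.25, 4.75, 6, 6.5.
h(2.75) ≈ 2.5495, h(3.5) ≈ 2.8284, h(4.25) ≈ 3.0822, h(4.75) ≈ 3.2404, h(6) ≈ 3.6056, h(6.5) ≈ 3.7417.
Sum = Σ Δs_i · h(s_i).
Sum ≈ 13.0683.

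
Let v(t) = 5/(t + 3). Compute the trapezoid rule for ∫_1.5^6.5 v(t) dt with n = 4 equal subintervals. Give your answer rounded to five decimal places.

Δt = (6.5 − 1.5)/4 = 1.25.
v(1.5) = 10/9, v(2.75) = 20/23, v(4) = 5/7, v(5.25) = 20/33, v(6.5) = 10/19.
T_4 = (Δt/2)·[v(t_0) + 2v(t_1) + 2v(t_2) + 2v(t_3) + v(t_4)].
Sum ≈ 3.76078.

3.76078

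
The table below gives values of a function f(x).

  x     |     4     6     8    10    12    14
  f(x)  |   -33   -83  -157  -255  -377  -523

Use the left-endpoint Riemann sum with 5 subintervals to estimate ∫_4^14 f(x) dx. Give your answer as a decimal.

Δx = 2.
Sum = 2·[(-33) + (-83) + (-157) + (-255) + (-377)] = -1810.

-1810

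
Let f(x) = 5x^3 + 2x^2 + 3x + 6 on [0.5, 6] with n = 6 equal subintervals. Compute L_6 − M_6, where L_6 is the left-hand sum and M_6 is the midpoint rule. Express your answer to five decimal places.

L_6 ≈ 1354.5070891.
M_6 ≈ 1830.9183304.
L_6 − M_6 ≈ -476.41124.

-476.41124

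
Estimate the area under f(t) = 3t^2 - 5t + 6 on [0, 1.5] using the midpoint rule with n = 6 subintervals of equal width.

Δt = (1.5 − 0)/6 = 0.25.
Midpoints: 0.125, 0.375, 0.625, 0.875, 1.125, 1.375.
f(0.125) = 5.421875, f(0.375) = 4.546875, f(0.625) = 4.046875, f(0.875) = 3.921875, f(1.125) = 4.171875, f(1.375) = 4.796875.
Sum = Δt · [f(0.125) + f(0.375) + f(0.625) + ...].
Sum = 6.7265625.

6.7265625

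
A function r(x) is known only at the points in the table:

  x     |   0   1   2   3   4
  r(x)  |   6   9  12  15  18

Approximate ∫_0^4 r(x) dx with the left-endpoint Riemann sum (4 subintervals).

42

Δx = 1.
Sum = 1·[6 + 9 + 12 + 15] = 42.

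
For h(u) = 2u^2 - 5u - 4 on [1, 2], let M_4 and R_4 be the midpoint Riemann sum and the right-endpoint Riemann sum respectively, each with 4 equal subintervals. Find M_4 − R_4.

M_4 = -6.84375.
R_4 = -6.6875.
M_4 − R_4 = -0.15625.

-0.15625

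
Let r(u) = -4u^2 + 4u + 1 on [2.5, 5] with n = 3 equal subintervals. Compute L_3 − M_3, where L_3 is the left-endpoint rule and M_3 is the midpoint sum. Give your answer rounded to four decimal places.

25.3472

L_3 ≈ -79.907407.
M_3 ≈ -105.254630.
L_3 − M_3 ≈ 25.3472.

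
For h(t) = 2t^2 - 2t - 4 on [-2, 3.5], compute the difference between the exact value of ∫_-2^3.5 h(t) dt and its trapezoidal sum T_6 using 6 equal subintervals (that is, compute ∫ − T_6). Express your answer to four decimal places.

-1.5405

Exact integral: ∫_-2^3.5 h(t) dt ≈ 3.666667.
T_6 ≈ 5.207176.
Error ≈ 3.666667 − 5.207176 ≈ -1.5405.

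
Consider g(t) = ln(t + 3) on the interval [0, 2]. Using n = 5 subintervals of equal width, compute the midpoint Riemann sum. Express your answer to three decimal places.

2.752

Δt = (2 − 0)/5 = 0.4.
Midpoints: 0.2, 0.6, 1, 1.4, 1.8.
g(0.2) ≈ 1.163, g(0.6) ≈ 1.281, g(1) ≈ 1.386, g(1.4) ≈ 1.482, g(1.8) ≈ 1.569.
Sum = Δt · [g(0.2) + g(0.6) + g(1) + g(1.4) + g(1.8)].
Sum ≈ 2.752.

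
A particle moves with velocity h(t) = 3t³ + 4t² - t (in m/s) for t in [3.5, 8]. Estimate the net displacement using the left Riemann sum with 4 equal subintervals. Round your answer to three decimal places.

Δt = (8 − 3.5)/4 = 1.125.
Left endpoints: 3.5, 4.625, 5.75, 6.875.
h(3.5) = 174.125, h(4.625) = 193399/512, h(5.75) = 696.828125, h(6.875) = 592405/512.
Sum = Δt · [h(3.5) + h(4.625) + h(5.75) + h(6.875)].
Sum ≈ 2706.442.

2706.442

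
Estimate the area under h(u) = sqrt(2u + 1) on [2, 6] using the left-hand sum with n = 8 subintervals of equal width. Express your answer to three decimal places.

11.551

Δu = (6 − 2)/8 = 0.5.
Left endpoints: 2, 2.5, 3, 3.5, 4, 4.5, 5, 5.5.
h(2) ≈ 2.236, h(2.5) ≈ 2.449, h(3) ≈ 2.646, h(3.5) ≈ 2.828, h(4) ≈ 3.000, h(4.5) ≈ 3.162, h(5) ≈ 3.317, h(5.5) ≈ 3.464.
Sum = Δu · [h(2) + h(2.5) + h(3) + ...].
Sum ≈ 11.551.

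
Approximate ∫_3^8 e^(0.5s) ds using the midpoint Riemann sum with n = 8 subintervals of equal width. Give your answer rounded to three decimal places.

99.826

Δs = (8 − 3)/8 = 0.625.
Midpoints: 3.3125, 3.9375, 4.5625, 5.1875, 5.8125, 6.4375, 7.0625, 7.6875.
f(3.3125) ≈ 5.240, f(3.9375) ≈ 7.162, f(4.5625) ≈ 9.789, f(5.1875) ≈ 13.380, f(5.8125) ≈ 18.288, f(6.4375) ≈ 24.997, f(7.0625) ≈ 34.167, f(7.6875) ≈ 46.700.
Sum = Δs · [f(3.3125) + f(3.9375) + f(4.5625) + ...].
Sum ≈ 99.826.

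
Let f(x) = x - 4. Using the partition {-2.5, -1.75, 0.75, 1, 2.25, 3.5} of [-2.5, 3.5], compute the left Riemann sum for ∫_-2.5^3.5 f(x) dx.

Subinterval widths: 0.75, 2.5, 0.25, 1.25, 1.25.
Left endpoints: -2.5, -1.75, 0.75, 1, 2.25.
f(-2.5) = -6.5, f(-1.75) = -5.75, f(0.75) = -3.25, f(1) = -3, f(2.25) = -1.75.
Sum = Σ Δx_i · f(x_i).
Sum = -26.

-26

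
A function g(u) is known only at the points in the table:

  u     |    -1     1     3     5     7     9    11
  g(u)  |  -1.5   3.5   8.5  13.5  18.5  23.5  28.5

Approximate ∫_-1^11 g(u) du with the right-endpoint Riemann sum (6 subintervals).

192

Δu = 2.
Sum = 2·[3.5 + 8.5 + 13.5 + 18.5 + 23.5 + 28.5] = 192.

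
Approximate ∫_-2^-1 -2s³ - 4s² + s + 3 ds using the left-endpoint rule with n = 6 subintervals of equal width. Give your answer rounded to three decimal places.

Δs = (-1 − (-2))/6 = 1/6.
Left endpoints: -2, -11/6, -5/3, -1.5, -4/3, -7/6.
f(-2) = 1, f(-11/6) = 5/108, f(-5/3) = -14/27, f(-1.5) = -0.75, f(-4/3) = -19/27, f(-7/6) = -47/108.
Sum = Δs · [f(-2) + f(-11/6) + f(-5/3) + ...].
Sum ≈ -0.227.

-0.227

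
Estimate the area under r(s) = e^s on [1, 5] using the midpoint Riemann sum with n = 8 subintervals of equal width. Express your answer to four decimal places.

144.1882

Δs = (5 − 1)/8 = 0.5.
Midpoints: 1.25, 1.75, 2.25, 2.75, 3.25, 3.75, 4.25, 4.75.
r(1.25) ≈ 3.4903, r(1.75) ≈ 5.7546, r(2.25) ≈ 9.4877, r(2.75) ≈ 15.6426, r(3.25) ≈ 25.7903, r(3.75) ≈ 42.5211, r(4.25) ≈ 70.1054, r(4.75) ≈ 115.5843.
Sum = Δs · [r(1.25) + r(1.75) + r(2.25) + ...].
Sum ≈ 144.1882.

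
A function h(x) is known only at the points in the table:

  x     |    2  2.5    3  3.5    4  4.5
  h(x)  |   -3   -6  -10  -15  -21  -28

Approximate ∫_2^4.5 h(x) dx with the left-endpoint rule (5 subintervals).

Δx = 0.5.
Sum = 0.5·[(-3) + (-6) + (-10) + (-15) + (-21)] = -27.5.

-27.5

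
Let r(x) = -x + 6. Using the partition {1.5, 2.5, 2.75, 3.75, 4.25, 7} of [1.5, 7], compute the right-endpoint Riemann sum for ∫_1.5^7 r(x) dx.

4.6875

Subinterval widths: 1, 0.25, 1, 0.5, 2.75.
Right endpoints: 2.5, 2.75, 3.75, 4.25, 7.
r(2.5) = 3.5, r(2.75) = 3.25, r(3.75) = 2.25, r(4.25) = 1.75, r(7) = -1.
Sum = Σ Δx_i · r(x_i).
Sum = 4.6875.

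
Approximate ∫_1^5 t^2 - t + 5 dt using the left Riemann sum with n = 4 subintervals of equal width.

40

Δt = (5 − 1)/4 = 1.
Left endpoints: 1, 2, 3, 4.
f(1) = 5, f(2) = 7, f(3) = 11, f(4) = 17.
Sum = Δt · [f(1) + f(2) + f(3) + f(4)].
Sum = 40.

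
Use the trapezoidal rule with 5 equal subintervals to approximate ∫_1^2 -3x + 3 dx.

Δx = (2 − 1)/5 = 0.2.
f(1) = 0, f(1.2) = -0.6, f(1.4) = -1.2, f(1.6) = -1.8, f(1.8) = -2.4, f(2) = -3.
T_5 = (Δx/2)·[f(x_0) + 2f(x_1) + ... + 2f(x_{4}) + f(x_5)].
Sum = -1.5.

-1.5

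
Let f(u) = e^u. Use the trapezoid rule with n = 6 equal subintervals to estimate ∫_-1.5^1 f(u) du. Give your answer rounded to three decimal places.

Δu = (1 − (-1.5))/6 = 5/12.
f(-1.5) ≈ 0.223, f(-13/12) ≈ 0.338, f(-2/3) ≈ 0.513, f(-0.25) ≈ 0.779, f(1/6) ≈ 1.181, f(7/12) ≈ 1.792, f(1) ≈ 2.718.
T_6 = (Δu/2)·[f(u_0) + 2f(u_1) + ... + 2f(u_{5}) + f(u_6)].
Sum ≈ 2.531.

2.531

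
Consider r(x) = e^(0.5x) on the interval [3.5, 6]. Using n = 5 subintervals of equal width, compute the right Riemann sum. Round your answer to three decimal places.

Δx = (6 − 3.5)/5 = 0.5.
Right endpoints: 4, 4.5, 5, 5.5, 6.
r(4) ≈ 7.389, r(4.5) ≈ 9.488, r(5) ≈ 12.182, r(5.5) ≈ 15.643, r(6) ≈ 20.086.
Sum = Δx · [r(4) + r(4.5) + r(5) + r(5.5) + r(6)].
Sum ≈ 32.394.

32.394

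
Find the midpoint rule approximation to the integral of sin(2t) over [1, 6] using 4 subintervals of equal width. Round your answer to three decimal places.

-0.830

Δt = (6 − 1)/4 = 1.25.
Midpoints: 1.625, 2.875, 4.125, 5.375.
f(1.625) ≈ -0.108, f(2.875) ≈ -0.508, f(4.125) ≈ 0.923, f(5.375) ≈ -0.970.
Sum = Δt · [f(1.625) + f(2.875) + f(4.125) + f(5.375)].
Sum ≈ -0.830.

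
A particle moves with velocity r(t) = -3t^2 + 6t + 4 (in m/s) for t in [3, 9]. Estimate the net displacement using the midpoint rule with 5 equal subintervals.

Δt = (9 − 3)/5 = 1.2.
Midpoints: 3.6, 4.8, 6, 7.2, 8.4.
r(3.6) = -13.28, r(4.8) = -36.32, r(6) = -68, r(7.2) = -108.32, r(8.4) = -157.28.
Sum = Δt · [r(3.6) + r(4.8) + r(6) + r(7.2) + r(8.4)].
Sum = -459.84.

-459.84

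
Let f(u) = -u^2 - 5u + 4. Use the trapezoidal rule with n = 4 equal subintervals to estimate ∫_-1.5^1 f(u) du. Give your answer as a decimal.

11.50390625

Δu = (1 − (-1.5))/4 = 0.625.
f(-1.5) = 9.25, f(-0.875) = 7.609375, f(-0.25) = 5.1875, f(0.375) = 1.984375, f(1) = -2.
T_4 = (Δu/2)·[f(u_0) + 2f(u_1) + 2f(u_2) + 2f(u_3) + f(u_4)].
Sum = 11.50390625.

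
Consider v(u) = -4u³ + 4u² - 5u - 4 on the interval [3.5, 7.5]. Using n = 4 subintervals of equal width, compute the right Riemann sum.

-3356

Δu = (7.5 − 3.5)/4 = 1.
Right endpoints: 4.5, 5.5, 6.5, 7.5.
v(4.5) = -310, v(5.5) = -576, v(6.5) = -966, v(7.5) = -1504.
Sum = Δu · [v(4.5) + v(5.5) + v(6.5) + v(7.5)].
Sum = -3356.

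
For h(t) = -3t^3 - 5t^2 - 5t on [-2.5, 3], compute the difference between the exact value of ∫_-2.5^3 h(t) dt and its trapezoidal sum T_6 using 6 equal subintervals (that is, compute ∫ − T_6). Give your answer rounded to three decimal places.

5.584

Exact integral: ∫_-2.5^3 h(t) dt ≈ -109.36979.
T_6 ≈ -114.95414.
Error ≈ -109.36979 − (-114.95414) ≈ 5.584.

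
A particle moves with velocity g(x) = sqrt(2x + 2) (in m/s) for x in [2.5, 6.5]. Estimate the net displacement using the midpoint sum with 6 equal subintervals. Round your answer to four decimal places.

Δx = (6.5 − 2.5)/6 = 2/3.
Midpoints: 17/6, 3.5, 25/6, 29/6, 5.5, 37/6.
g(17/6) ≈ 2.7689, g(3.5) ≈ 3.0000, g(25/6) ≈ 3.2146, g(29/6) ≈ 3.4157, g(5.5) ≈ 3.6056, g(37/6) ≈ 3.7859.
Sum = Δx · [g(17/6) + g(3.5) + g(25/6) + ...].
Sum ≈ 13.1937.

13.1937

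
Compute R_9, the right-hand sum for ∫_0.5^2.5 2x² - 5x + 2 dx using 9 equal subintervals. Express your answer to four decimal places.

-0.4115

Δx = (2.5 − 0.5)/9 = 2/9.
Right endpoints: 13/18, 17/18, 7/6, 25/18, 29/18, 11/6, 37/18, 41/18, 2.5.
f(13/18) = -46/81, f(17/18) = -76/81, f(7/6) = -10/9, f(25/18) = -88/81, f(29/18) = -70/81, f(11/6) = -4/9, f(37/18) = 14/81, f(41/18) = 80/81, f(2.5) = 2.
Sum = Δx · [f(13/18) + f(17/18) + f(7/6) + ...].
Sum ≈ -0.4115.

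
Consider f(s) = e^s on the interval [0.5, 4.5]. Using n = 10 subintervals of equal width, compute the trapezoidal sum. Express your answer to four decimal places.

Δs = (4.5 − 0.5)/10 = 0.4.
f(0.5) ≈ 1.6487, f(0.9) ≈ 2.4596, f(1.3) ≈ 3.6693, f(1.7) ≈ 5.4739, f(2.1) ≈ 8.1662, f(2.5) ≈ 12.1825, f(2.9) ≈ 18.1741, f(3.3) ≈ 27.1126, f(3.7) ≈ 40.4473, f(4.1) ≈ 60.3403, f(4.5) ≈ 90.0171.
T_10 = (Δs/2)·[f(s_0) + 2f(s_1) + ... + 2f(s_{9}) + f(s_10)].
Sum ≈ 89.5435.

89.5435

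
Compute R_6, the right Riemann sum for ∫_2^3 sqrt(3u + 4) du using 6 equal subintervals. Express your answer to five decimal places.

Δu = (3 − 2)/6 = 1/6.
Right endpoints: 13/6, 7/3, 2.5, 8/3, 17/6, 3.
f(13/6) ≈ 3.24037, f(7/3) ≈ 3.31662, f(2.5) ≈ 3.39116, f(8/3) ≈ 3.46410, f(17/6) ≈ 3.53553, f(3) ≈ 3.60555.
Sum = Δu · [f(13/6) + f(7/3) + f(2.5) + ...].
Sum ≈ 3.42556.

3.42556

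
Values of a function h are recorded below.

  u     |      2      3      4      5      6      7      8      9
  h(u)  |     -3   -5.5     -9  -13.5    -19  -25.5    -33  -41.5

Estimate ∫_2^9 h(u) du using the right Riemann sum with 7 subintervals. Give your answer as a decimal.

Δu = 1.
Sum = 1·[(-5.5) + (-9) + (-13.5) + (-19) + (-25.5) + (-33) + (-41.5)] = -147.

-147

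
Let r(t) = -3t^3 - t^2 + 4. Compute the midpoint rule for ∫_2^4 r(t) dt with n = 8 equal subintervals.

-190.375

Δt = (4 − 2)/8 = 0.25.
Midpoints: 2.125, 2.375, 2.625, 2.875, 3.125, 3.375, 3.625, 3.875.
r(2.125) = -15003/512, r(2.375) = -21417/512, r(2.625) = -29263/512, r(2.875) = -38685/512, r(3.125) = -49827/512, r(3.375) = -62833/512, r(3.625) = -77847/512, r(3.875) = -95013/512.
Sum = Δt · [r(2.125) + r(2.375) + r(2.625) + ...].
Sum = -190.375.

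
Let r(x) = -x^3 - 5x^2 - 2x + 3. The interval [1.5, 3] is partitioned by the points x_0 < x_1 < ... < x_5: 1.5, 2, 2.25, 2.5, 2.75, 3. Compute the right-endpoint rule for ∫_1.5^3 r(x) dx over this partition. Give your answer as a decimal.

Subinterval widths: 0.5, 0.25, 0.25, 0.25, 0.25.
Right endpoints: 2, 2.25, 2.5, 2.75, 3.
r(2) = -29, r(2.25) = -38.203125, r(2.5) = -48.875, r(2.75) = -61.109375, r(3) = -75.
Sum = Σ Δx_i · r(x_i).
Sum = -70.296875.

-70.296875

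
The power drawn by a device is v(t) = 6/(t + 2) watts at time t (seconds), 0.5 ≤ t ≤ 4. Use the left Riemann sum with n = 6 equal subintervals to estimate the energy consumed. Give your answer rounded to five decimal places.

5.68350

Δt = (4 − 0.5)/6 = 7/12.
Left endpoints: 0.5, 13/12, 5/3, 2.25, 17/6, 41/12.
v(0.5) = 2.4, v(13/12) = 72/37, v(5/3) = 18/11, v(2.25) = 24/17, v(17/6) = 36/29, v(41/12) = 72/65.
Sum = Δt · [v(0.5) + v(13/12) + v(5/3) + ...].
Sum ≈ 5.68350.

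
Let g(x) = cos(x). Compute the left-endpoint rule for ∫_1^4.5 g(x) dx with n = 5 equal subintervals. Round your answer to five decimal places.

-1.48123

Δx = (4.5 − 1)/5 = 0.7.
Left endpoints: 1, 1.7, 2.4, 3.1, 3.8.
g(1) ≈ 0.54030, g(1.7) ≈ -0.12884, g(2.4) ≈ -0.73739, g(3.1) ≈ -0.99914, g(3.8) ≈ -0.79097.
Sum = Δx · [g(1) + g(1.7) + g(2.4) + g(3.1) + g(3.8)].
Sum ≈ -1.48123.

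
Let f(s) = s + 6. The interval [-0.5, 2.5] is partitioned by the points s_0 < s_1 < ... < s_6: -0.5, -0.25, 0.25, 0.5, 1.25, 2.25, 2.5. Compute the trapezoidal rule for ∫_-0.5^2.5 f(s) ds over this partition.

21

Subinterval widths: 0.25, 0.5, 0.25, 0.75, 1, 0.25.
f(-0.5) = 5.5, f(-0.25) = 5.75, f(0.25) = 6.25, f(0.5) = 6.5, f(1.25) = 7.25, f(2.25) = 8.25, f(2.5) = 8.5.
On each subinterval the trapezoid contributes (Δs_i/2)·[f(s_{i-1}) + f(s_i)].
Sum = 21.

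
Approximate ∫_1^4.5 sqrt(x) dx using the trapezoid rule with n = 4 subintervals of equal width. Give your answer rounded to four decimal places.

5.6807

Δx = (4.5 − 1)/4 = 0.875.
f(1) ≈ 1.0000, f(1.875) ≈ 1.3693, f(2.75) ≈ 1.6583, f(3.625) ≈ 1.9039, f(4.5) ≈ 2.1213.
T_4 = (Δx/2)·[f(x_0) + 2f(x_1) + 2f(x_2) + 2f(x_3) + f(x_4)].
Sum ≈ 5.6807.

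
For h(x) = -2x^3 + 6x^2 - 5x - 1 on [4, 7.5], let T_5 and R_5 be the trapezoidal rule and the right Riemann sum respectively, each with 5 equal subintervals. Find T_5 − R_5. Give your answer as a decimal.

172.1125

T_5 = -850.5525.
R_5 = -1022.665.
T_5 − R_5 = 172.1125.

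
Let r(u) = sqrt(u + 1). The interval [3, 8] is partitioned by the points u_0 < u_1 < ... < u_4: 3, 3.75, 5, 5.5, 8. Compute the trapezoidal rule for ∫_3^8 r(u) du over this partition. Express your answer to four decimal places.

Subinterval widths: 0.75, 1.25, 0.5, 2.5.
r(3) ≈ 2.0000, r(3.75) ≈ 2.1794, r(5) ≈ 2.4495, r(5.5) ≈ 2.5495, r(8) ≈ 3.0000.
On each subinterval the trapezoid contributes (Δu_i/2)·[r(u_{i-1}) + r(u_i)].
Sum ≈ 12.6470.

12.6470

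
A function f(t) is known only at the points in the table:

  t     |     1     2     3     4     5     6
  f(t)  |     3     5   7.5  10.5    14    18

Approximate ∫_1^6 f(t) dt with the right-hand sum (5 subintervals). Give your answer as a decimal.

55

Δt = 1.
Sum = 1·[5 + 7.5 + 10.5 + 14 + 18] = 55.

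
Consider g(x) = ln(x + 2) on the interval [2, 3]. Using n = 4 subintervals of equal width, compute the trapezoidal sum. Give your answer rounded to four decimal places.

1.5018

Δx = (3 − 2)/4 = 0.25.
g(2) ≈ 1.3863, g(2.25) ≈ 1.4469, g(2.5) ≈ 1.5041, g(2.75) ≈ 1.5581, g(3) ≈ 1.6094.
T_4 = (Δx/2)·[g(x_0) + 2g(x_1) + 2g(x_2) + 2g(x_3) + g(x_4)].
Sum ≈ 1.5018.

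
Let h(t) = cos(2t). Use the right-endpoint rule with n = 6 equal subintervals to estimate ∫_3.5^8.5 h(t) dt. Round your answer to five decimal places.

Δt = (8.5 − 3.5)/6 = 5/6.
Right endpoints: 13/3, 31/6, 6, 41/6, 23/3, 8.5.
h(13/3) ≈ -0.72614, h(31/6) ≈ -0.61489, h(6) ≈ 0.84385, h(41/6) ≈ 0.45333, h(23/3) ≈ -0.93064, h(8.5) ≈ -0.27516.
Sum = Δt · [h(13/3) + h(31/6) + h(6) + ...].
Sum ≈ -1.04137.

-1.04137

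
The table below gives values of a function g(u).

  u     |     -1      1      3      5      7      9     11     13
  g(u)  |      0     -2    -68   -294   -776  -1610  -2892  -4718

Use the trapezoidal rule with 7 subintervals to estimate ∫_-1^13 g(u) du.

Δu = 2.
T_7 = (2/2)·[0 + 2·(-2) + 2·(-68) + 2·(-294) + 2·(-776) + 2·(-1610) + 2·(-2892) + (-4718)] = -16002.

-16002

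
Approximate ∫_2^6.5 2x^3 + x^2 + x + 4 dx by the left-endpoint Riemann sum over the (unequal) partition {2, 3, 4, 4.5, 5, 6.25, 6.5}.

Subinterval widths: 1, 1, 0.5, 0.5, 1.25, 0.25.
Left endpoints: 2, 3, 4, 4.5, 5, 6.25.
f(2) = 26, f(3) = 70, f(4) = 152, f(4.5) = 211, f(5) = 284, f(6.25) = 537.59375.
Sum = Σ Δx_i · f(x_i).
Sum = 766.8984375.

766.8984375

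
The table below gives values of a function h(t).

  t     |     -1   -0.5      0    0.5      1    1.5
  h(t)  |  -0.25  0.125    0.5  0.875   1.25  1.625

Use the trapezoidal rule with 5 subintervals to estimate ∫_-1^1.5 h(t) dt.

1.71875

Δt = 0.5.
T_5 = (0.5/2)·[(-0.25) + 2·0.125 + 2·0.5 + 2·0.875 + 2·1.25 + 1.625] = 1.71875.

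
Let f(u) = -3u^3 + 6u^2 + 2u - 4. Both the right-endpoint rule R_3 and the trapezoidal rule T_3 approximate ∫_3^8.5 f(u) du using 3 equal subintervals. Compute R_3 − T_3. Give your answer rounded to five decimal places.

-1256.63542

R_3 ≈ -4036.3888889.
T_3 ≈ -2779.7534722.
R_3 − T_3 ≈ -1256.63542.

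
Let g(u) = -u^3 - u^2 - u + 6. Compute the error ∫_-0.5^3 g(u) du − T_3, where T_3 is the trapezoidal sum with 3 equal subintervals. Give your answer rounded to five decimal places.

3.77141

Exact integral: ∫_-0.5^3 g(u) du ≈ -12.6510417.
T_3 ≈ -16.4224537.
Error ≈ -12.6510417 − (-16.4224537) ≈ 3.77141.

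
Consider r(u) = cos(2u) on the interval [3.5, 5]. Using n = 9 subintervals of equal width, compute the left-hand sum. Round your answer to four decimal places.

Δu = (5 − 3.5)/9 = 1/6.
Left endpoints: 3.5, 11/3, 23/6, 4, 25/6, 13/3, 4.5, 14/3, 29/6.
r(3.5) ≈ 0.7539, r(11/3) ≈ 0.4974, r(23/6) ≈ 0.1862, r(4) ≈ -0.1455, r(25/6) ≈ -0.4612, r(13/3) ≈ -0.7261, r(4.5) ≈ -0.9111, r(14/3) ≈ -0.9958, r(29/6) ≈ -0.9709.
Sum = Δu · [r(3.5) + r(11/3) + r(23/6) + ...].
Sum ≈ -0.4622.

-0.4622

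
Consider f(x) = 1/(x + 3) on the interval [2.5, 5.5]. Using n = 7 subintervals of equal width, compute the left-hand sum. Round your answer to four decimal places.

0.4494

Δx = (5.5 − 2.5)/7 = 3/7.
Left endpoints: 2.5, 41/14, 47/14, 53/14, 59/14, 65/14, 71/14.
f(2.5) = 2/11, f(41/14) = 14/83, f(47/14) = 14/89, f(53/14) = 14/95, f(59/14) = 14/101, f(65/14) = 14/107, f(71/14) = 14/113.
Sum = Δx · [f(2.5) + f(41/14) + f(47/14) + ...].
Sum ≈ 0.4494.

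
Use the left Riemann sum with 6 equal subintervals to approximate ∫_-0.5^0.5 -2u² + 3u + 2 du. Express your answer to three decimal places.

Δu = (0.5 − (-0.5))/6 = 1/6.
Left endpoints: -0.5, -1/3, -1/6, 0, 1/6, 1/3.
f(-0.5) = 0, f(-1/3) = 7/9, f(-1/6) = 13/9, f(0) = 2, f(1/6) = 22/9, f(1/3) = 25/9.
Sum = Δu · [f(-0.5) + f(-1/3) + f(-1/6) + ...].
Sum ≈ 1.574.

1.574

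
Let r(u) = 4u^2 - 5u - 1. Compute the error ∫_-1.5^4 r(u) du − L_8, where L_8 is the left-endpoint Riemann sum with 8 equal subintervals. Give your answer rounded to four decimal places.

Exact integral: ∫_-1.5^4 r(u) du ≈ 49.958333.
L_8 = 42.23828125.
Error ≈ 49.958333 − 42.23828125 ≈ 7.7201.

7.7201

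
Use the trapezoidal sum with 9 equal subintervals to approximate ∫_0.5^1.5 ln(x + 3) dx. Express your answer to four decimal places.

Δx = (1.5 − 0.5)/9 = 1/9.
f(0.5) ≈ 1.2528, f(11/18) ≈ 1.2840, f(13/18) ≈ 1.3143, f(5/6) ≈ 1.3437, f(17/18) ≈ 1.3723, f(19/18) ≈ 1.4001, f(7/6) ≈ 1.4271, f(23/18) ≈ 1.4534, f(25/18) ≈ 1.4791, f(1.5) ≈ 1.5041.
T_9 = (Δx/2)·[f(x_0) + 2f(x_1) + ... + 2f(x_{8}) + f(x_9)].
Sum ≈ 1.3836.

1.3836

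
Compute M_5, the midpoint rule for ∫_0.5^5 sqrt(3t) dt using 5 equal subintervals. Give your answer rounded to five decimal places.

Δt = (5 − 0.5)/5 = 0.9.
Midpoints: 0.95, 1.85, 2.75, 3.65, 4.55.
f(0.95) ≈ 1.68819, f(1.85) ≈ 2.35584, f(2.75) ≈ 2.87228, f(3.65) ≈ 3.30908, f(4.55) ≈ 3.69459.
Sum = Δt · [f(0.95) + f(1.85) + f(2.75) + f(3.65) + f(4.55)].
Sum ≈ 12.52799.

12.52799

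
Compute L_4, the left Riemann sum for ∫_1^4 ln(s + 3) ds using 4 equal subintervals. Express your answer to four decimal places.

Δs = (4 − 1)/4 = 0.75.
Left endpoints: 1, 1.75, 2.5, 3.25.
f(1) ≈ 1.3863, f(1.75) ≈ 1.5581, f(2.5) ≈ 1.7047, f(3.25) ≈ 1.8326.
Sum = Δs · [f(1) + f(1.75) + f(2.5) + f(3.25)].
Sum ≈ 4.8613.

4.8613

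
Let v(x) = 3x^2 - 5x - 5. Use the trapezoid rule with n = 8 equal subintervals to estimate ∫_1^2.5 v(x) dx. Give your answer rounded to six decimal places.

Δx = (2.5 − 1)/8 = 0.1875.
v(1) = -7, v(1.1875) = -6.70703125, v(1.375) = -6.203125, v(1.5625) = -5.48828125, v(1.75) = -4.5625, v(1.9375) = -3.42578125, v(2.125) = -2.078125, v(2.3125) = -0.51953125, v(2.5) = 1.25.
T_8 = (Δx/2)·[v(x_0) + 2v(x_1) + ... + 2v(x_{7}) + v(x_8)].
Sum ≈ -5.973633.

-5.973633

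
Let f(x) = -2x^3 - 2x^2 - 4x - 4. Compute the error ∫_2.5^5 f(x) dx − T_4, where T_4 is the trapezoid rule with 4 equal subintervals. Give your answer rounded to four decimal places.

3.9876

Exact integral: ∫_2.5^5 f(x) dx ≈ -413.385417.
T_4 ≈ -417.373047.
Error ≈ -413.385417 − (-417.373047) ≈ 3.9876.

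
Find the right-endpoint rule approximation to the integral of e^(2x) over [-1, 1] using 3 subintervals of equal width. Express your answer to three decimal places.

Δx = (1 − (-1))/3 = 2/3.
Right endpoints: -1/3, 1/3, 1.
f(-1/3) ≈ 0.513, f(1/3) ≈ 1.948, f(1) ≈ 7.389.
Sum = Δx · [f(-1/3) + f(1/3) + f(1)].
Sum ≈ 6.567.

6.567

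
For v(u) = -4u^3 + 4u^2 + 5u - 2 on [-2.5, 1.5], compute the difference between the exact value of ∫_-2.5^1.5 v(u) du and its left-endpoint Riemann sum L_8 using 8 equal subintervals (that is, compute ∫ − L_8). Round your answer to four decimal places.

Exact integral: ∫_-2.5^1.5 v(u) du ≈ 41.333333.
L_8 = 61.
Error ≈ 41.333333 − 61 ≈ -19.6667.

-19.6667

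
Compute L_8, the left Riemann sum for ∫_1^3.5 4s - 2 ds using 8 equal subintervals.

15.9375

Δs = (3.5 − 1)/8 = 0.3125.
Left endpoints: 1, 1.3125, 1.625, 1.9375, 2.25, 2.5625, 2.875, 3.1875.
f(1) = 2, f(1.3125) = 3.25, f(1.625) = 4.5, f(1.9375) = 5.75, f(2.25) = 7, f(2.5625) = 8.25, f(2.875) = 9.5, f(3.1875) = 10.75.
Sum = Δs · [f(1) + f(1.3125) + f(1.625) + ...].
Sum = 15.9375.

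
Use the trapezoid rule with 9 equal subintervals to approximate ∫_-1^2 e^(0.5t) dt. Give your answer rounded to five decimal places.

4.23327

Δt = (2 − (-1))/9 = 1/3.
f(-1) ≈ 0.60653, f(-2/3) ≈ 0.71653, f(-1/3) ≈ 0.84648, f(0) ≈ 1.00000, f(1/3) ≈ 1.18136, f(2/3) ≈ 1.39561, f(1) ≈ 1.64872, f(4/3) ≈ 1.94773, f(5/3) ≈ 2.30098, f(2) ≈ 2.71828.
T_9 = (Δt/2)·[f(t_0) + 2f(t_1) + ... + 2f(t_{8}) + f(t_9)].
Sum ≈ 4.23327.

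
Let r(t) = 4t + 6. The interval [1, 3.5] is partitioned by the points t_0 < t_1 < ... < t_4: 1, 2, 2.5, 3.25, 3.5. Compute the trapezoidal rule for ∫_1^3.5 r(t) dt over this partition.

Subinterval widths: 1, 0.5, 0.75, 0.25.
r(1) = 10, r(2) = 14, r(2.5) = 16, r(3.25) = 19, r(3.5) = 20.
On each subinterval the trapezoid contributes (Δt_i/2)·[r(t_{i-1}) + r(t_i)].
Sum = 37.5.

37.5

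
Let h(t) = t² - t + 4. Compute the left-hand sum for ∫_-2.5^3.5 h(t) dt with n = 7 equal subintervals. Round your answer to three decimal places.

41.235

Δt = (3.5 − (-2.5))/7 = 6/7.
Left endpoints: -2.5, -23/14, -11/14, 1/14, 13/14, 25/14, 37/14.
h(-2.5) = 12.75, h(-23/14) = 1635/196, h(-11/14) = 1059/196, h(1/14) = 771/196, h(13/14) = 771/196, h(25/14) = 1059/196, h(37/14) = 1635/196.
Sum = Δt · [h(-2.5) + h(-23/14) + h(-11/14) + ...].
Sum ≈ 41.235.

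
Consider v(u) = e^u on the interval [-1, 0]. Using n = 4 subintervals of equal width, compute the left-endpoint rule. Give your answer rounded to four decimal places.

0.5564

Δu = (0 − (-1))/4 = 0.25.
Left endpoints: -1, -0.75, -0.5, -0.25.
v(-1) ≈ 0.3679, v(-0.75) ≈ 0.4724, v(-0.5) ≈ 0.6065, v(-0.25) ≈ 0.7788.
Sum = Δu · [v(-1) + v(-0.75) + v(-0.5) + v(-0.25)].
Sum ≈ 0.5564.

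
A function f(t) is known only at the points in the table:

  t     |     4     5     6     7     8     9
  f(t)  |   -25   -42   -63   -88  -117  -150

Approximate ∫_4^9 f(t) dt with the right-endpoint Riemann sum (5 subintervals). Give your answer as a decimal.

Δt = 1.
Sum = 1·[(-42) + (-63) + (-88) + (-117) + (-150)] = -460.

-460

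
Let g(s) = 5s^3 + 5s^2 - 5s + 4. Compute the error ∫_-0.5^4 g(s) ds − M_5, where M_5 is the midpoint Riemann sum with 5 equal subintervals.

9.4921875

Exact integral: ∫_-0.5^4 g(s) ds = 405.421875.
M_5 = 395.9296875.
Error = 405.421875 − 395.9296875 = 9.4921875.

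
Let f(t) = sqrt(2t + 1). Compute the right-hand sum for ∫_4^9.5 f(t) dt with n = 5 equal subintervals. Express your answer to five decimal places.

21.61287

Δt = (9.5 − 4)/5 = 1.1.
Right endpoints: 5.1, 6.2, 7.3, 8.4, 9.5.
f(5.1) ≈ 3.34664, f(6.2) ≈ 3.66060, f(7.3) ≈ 3.94968, f(8.4) ≈ 4.21900, f(9.5) ≈ 4.47214.
Sum = Δt · [f(5.1) + f(6.2) + f(7.3) + f(8.4) + f(9.5)].
Sum ≈ 21.61287.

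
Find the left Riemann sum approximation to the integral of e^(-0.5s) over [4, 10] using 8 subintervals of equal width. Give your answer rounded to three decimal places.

Δs = (10 − 4)/8 = 0.75.
Left endpoints: 4, 4.75, 5.5, 6.25, 7, 7.75, 8.5, 9.25.
f(4) ≈ 0.135, f(4.75) ≈ 0.093, f(5.5) ≈ 0.064, f(6.25) ≈ 0.044, f(7) ≈ 0.030, f(7.75) ≈ 0.021, f(8.5) ≈ 0.014, f(9.25) ≈ 0.010.
Sum = Δs · [f(4) + f(4.75) + f(5.5) + ...].
Sum ≈ 0.308.

0.308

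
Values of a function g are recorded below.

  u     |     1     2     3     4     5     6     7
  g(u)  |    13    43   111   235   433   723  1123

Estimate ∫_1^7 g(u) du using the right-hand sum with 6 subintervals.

Δu = 1.
Sum = 1·[43 + 111 + 235 + 433 + 723 + 1123] = 2668.

2668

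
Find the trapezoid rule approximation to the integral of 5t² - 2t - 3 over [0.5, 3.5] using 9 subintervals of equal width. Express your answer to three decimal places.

Δt = (3.5 − 0.5)/9 = 1/3.
f(0.5) = -2.75, f(5/6) = -43/36, f(7/6) = 53/36, f(1.5) = 5.25, f(11/6) = 365/36, f(13/6) = 581/36, f(2.5) = 23.25, f(17/6) = 1133/36, f(19/6) = 1469/36, f(3.5) = 51.25.
T_9 = (Δt/2)·[f(t_0) + 2f(t_1) + ... + 2f(t_{8}) + f(t_9)].
Sum ≈ 50.528.

50.528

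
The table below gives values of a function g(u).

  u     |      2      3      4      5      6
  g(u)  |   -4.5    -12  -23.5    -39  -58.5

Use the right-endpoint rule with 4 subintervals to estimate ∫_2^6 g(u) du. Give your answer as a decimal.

Δu = 1.
Sum = 1·[(-12) + (-23.5) + (-39) + (-58.5)] = -133.

-133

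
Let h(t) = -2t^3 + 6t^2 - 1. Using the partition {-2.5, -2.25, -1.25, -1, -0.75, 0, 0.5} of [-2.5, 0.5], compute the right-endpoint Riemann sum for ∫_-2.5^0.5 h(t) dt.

27.25

Subinterval widths: 0.25, 1, 0.25, 0.25, 0.75, 0.5.
Right endpoints: -2.25, -1.25, -1, -0.75, 0, 0.5.
h(-2.25) = 52.15625, h(-1.25) = 12.28125, h(-1) = 7, h(-0.75) = 3.21875, h(0) = -1, h(0.5) = 0.25.
Sum = Σ Δt_i · h(t_i).
Sum = 27.25.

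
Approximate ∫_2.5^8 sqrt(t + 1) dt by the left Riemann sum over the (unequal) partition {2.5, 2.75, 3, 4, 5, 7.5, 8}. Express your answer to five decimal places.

Subinterval widths: 0.25, 0.25, 1, 1, 2.5, 0.5.
Left endpoints: 2.5, 2.75, 3, 4, 5, 7.5.
f(2.5) ≈ 1.87083, f(2.75) ≈ 1.93649, f(3) ≈ 2.00000, f(4) ≈ 2.23607, f(5) ≈ 2.44949, f(7.5) ≈ 2.91548.
Sum = Σ Δt_i · f(t_i).
Sum ≈ 12.76936.

12.76936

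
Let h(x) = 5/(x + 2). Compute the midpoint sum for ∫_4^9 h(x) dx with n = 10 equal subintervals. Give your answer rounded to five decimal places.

3.02966

Δx = (9 − 4)/10 = 0.5.
Midpoints: 4.25, 4.75, 5.25, 5.75, 6.25, 6.75, 7.25, 7.75, 8.25, 8.75.
h(4.25) = 0.8, h(4.75) = 20/27, h(5.25) = 20/29, h(5.75) = 20/31, h(6.25) = 20/33, h(6.75) = 4/7, h(7.25) = 20/37, h(7.75) = 20/39, h(8.25) = 20/41, h(8.75) = 20/43.
Sum = Δx · [h(4.25) + h(4.75) + h(5.25) + ...].
Sum ≈ 3.02966.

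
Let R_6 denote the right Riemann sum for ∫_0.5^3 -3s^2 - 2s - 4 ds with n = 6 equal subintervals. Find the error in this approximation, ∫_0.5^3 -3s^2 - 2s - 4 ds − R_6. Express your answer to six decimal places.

6.727431

Exact integral: ∫_0.5^3 f(s) ds = -45.625.
R_6 ≈ -52.35243056.
Error ≈ -45.625 − (-52.35243056) ≈ 6.727431.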